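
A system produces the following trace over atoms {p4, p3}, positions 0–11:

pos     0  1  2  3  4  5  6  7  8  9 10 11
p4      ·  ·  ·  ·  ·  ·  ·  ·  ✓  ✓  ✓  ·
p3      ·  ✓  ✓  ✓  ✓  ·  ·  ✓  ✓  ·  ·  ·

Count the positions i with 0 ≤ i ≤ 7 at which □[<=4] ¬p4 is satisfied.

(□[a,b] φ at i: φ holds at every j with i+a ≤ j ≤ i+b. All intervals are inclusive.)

Evaluate at each i in [0,7]:
  i=0: ✓ (all of [0,4])
  i=1: ✓ (all of [1,5])
  i=2: ✓ (all of [2,6])
  i=3: ✓ (all of [3,7])
  i=4: ✗ (fails at j=8)
  i=5: ✗ (fails at j=8)
  i=6: ✗ (fails at j=8)
  i=7: ✗ (fails at j=8)
Positions where it holds: {0, 1, 2, 3} → 4.

4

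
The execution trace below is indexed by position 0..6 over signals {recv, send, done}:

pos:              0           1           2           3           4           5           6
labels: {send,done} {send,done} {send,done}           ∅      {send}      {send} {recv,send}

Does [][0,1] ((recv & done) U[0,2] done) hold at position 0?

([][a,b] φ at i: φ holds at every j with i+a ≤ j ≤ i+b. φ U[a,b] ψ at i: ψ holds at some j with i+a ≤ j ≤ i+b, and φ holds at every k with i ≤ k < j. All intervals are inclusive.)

True

Check ((recv & done) U[0,2] done) at every j in [0,1]:
  j=0: holds
  j=1: holds
All positions satisfy it → formula holds.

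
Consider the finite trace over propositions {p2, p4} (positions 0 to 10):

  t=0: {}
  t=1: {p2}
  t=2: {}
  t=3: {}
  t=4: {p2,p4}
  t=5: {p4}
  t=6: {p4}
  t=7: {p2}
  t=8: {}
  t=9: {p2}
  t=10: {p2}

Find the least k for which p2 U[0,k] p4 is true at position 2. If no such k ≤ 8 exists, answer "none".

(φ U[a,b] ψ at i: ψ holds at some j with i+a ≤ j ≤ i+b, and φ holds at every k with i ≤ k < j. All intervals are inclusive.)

none

Need earliest j ≥ 2 with p4, and p2 at every k in [2,j-1].
  j=2: rhs fails.
  j=3: rhs fails.
  j=4: rhs holds but lhs fails at k=2.
  j=5: rhs holds but lhs fails at k=2.
  j=6: rhs holds but lhs fails at k=2.
  j=7: rhs fails.
  j=8: rhs fails.
  j=9: rhs fails.
  j=10: rhs fails.
No witness within the range → none.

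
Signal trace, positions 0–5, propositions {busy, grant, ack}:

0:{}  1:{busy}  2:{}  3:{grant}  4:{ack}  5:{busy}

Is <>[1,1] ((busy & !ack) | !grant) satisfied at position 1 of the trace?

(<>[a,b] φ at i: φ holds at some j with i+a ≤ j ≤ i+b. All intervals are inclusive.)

Holds

Check ((busy & !ack) | !grant) at each j in [2,2]:
  j=2: true
Found at j=2 → formula holds.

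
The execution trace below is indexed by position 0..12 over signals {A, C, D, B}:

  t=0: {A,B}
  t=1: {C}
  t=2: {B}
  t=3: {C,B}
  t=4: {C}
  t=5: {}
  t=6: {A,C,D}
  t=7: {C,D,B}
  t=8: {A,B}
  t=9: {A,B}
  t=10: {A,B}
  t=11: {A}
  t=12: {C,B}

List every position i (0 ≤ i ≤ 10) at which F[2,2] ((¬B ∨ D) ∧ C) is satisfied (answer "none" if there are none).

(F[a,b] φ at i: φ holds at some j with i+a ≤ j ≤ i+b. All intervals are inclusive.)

2, 4, 5

Evaluate at each i in [0,10]:
  i=0: ✗ (none in [2,2])
  i=1: ✗ (none in [3,3])
  i=2: ✓ (witness j=4)
  i=3: ✗ (none in [5,5])
  i=4: ✓ (witness j=6)
  i=5: ✓ (witness j=7)
  i=6: ✗ (none in [8,8])
  i=7: ✗ (none in [9,9])
  i=8: ✗ (none in [10,10])
  i=9: ✗ (none in [11,11])
  i=10: ✗ (none in [12,12])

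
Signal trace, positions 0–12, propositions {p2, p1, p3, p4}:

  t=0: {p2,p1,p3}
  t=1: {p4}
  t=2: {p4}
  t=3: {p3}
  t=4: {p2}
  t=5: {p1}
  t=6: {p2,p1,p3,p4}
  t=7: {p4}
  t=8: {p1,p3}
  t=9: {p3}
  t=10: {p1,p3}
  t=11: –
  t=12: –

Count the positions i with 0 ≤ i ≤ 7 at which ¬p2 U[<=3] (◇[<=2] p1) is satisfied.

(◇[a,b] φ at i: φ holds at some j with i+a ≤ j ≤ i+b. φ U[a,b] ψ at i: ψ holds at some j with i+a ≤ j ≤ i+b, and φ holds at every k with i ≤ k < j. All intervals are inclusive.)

Evaluate at each i in [0,7]:
  i=0: ✓ (rhs at j=0)
  i=1: ✓ (rhs at j=3; lhs holds on [1,2])
  i=2: ✓ (rhs at j=3; lhs holds on [2,2])
  i=3: ✓ (rhs at j=3)
  i=4: ✓ (rhs at j=4)
  i=5: ✓ (rhs at j=5)
  i=6: ✓ (rhs at j=6)
  i=7: ✓ (rhs at j=7)
Positions where it holds: {0, 1, 2, 3, 4, 5, 6, 7} → 8.

8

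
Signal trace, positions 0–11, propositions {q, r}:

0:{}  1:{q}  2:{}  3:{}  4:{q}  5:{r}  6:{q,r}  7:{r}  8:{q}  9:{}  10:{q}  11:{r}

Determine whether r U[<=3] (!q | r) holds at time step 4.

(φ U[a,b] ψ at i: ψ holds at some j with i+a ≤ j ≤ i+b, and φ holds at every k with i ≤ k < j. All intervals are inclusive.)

False

Need some j in [4,7] with (!q | r), and r at every k in [4,j-1].
  j=4: (!q | r) false.
  j=5: (!q | r) holds, but r fails at k=4 → not this j.
  j=6: (!q | r) holds, but r fails at k=4 → not this j.
  j=7: (!q | r) holds, but r fails at k=4 → not this j.
No j in the window works → until fails.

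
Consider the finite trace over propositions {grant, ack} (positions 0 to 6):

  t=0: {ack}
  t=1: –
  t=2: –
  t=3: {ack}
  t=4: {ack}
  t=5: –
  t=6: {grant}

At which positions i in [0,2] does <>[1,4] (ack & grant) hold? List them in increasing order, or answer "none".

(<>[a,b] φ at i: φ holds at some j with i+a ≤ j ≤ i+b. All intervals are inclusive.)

none

Evaluate at each i in [0,2]:
  i=0: ✗ (none in [1,4])
  i=1: ✗ (none in [2,5])
  i=2: ✗ (none in [3,6])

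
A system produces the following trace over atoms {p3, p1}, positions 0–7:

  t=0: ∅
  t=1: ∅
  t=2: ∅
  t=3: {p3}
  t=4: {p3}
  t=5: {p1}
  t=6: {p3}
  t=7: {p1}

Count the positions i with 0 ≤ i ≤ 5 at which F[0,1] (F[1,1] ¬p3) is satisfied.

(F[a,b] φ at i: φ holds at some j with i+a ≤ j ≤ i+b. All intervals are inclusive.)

Evaluate at each i in [0,5]:
  i=0: ✓ (witness j=0)
  i=1: ✓ (witness j=1)
  i=2: ✗ (none in [2,3])
  i=3: ✓ (witness j=4)
  i=4: ✓ (witness j=4)
  i=5: ✓ (witness j=6)
Positions where it holds: {0, 1, 3, 4, 5} → 5.

5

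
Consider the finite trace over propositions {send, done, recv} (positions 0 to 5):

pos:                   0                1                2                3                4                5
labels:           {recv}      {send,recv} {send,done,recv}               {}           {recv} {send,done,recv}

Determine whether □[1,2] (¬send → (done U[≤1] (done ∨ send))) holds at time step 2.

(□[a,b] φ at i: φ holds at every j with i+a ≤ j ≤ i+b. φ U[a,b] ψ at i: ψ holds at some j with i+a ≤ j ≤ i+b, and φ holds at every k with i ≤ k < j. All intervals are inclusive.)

Check (¬send → (done U[≤1] (done ∨ send))) at every j in [3,4]:
  j=3: antecedent true; consequent fails → ✗
  j=4: antecedent true; consequent fails → ✗
Fails at j=3 → formula fails.

No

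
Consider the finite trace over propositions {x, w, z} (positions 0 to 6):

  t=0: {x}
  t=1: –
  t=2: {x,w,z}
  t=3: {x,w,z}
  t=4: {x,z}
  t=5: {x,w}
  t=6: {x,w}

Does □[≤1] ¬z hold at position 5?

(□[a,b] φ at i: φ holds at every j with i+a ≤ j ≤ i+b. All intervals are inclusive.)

Check ¬z at every j in [5,6]:
  j=5: true
  j=6: true
All positions satisfy it → formula holds.

Yes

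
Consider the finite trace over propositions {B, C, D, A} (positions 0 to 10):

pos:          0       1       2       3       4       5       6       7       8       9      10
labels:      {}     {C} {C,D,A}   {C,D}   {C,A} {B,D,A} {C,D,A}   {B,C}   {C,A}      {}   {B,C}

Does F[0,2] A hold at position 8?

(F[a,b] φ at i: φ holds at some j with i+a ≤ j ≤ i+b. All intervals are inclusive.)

Yes

Check A at each j in [8,10]:
  j=8: true
  j=9: false
  j=10: false
Found at j=8 → formula holds.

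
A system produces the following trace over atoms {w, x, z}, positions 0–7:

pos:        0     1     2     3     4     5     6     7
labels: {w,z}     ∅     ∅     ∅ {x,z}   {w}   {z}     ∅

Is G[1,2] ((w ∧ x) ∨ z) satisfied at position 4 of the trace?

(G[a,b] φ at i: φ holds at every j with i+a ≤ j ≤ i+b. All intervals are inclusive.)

Does not hold

Check ((w ∧ x) ∨ z) at every j in [5,6]:
  j=5: false
  j=6: true
Fails at j=5 → formula fails.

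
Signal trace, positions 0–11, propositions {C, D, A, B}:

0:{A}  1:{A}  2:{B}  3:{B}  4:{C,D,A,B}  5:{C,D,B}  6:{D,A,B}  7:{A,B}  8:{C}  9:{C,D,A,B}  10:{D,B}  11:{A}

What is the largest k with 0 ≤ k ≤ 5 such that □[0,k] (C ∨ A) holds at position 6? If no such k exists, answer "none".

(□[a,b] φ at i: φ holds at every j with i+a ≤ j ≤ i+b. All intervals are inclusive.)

3

(C ∨ A) must hold from j=6 onward; find where it first fails.
  j=6: holds
  j=7: holds
  j=8: holds
  j=9: holds
  j=10: fails
Holds on [6,9], so largest k = 3.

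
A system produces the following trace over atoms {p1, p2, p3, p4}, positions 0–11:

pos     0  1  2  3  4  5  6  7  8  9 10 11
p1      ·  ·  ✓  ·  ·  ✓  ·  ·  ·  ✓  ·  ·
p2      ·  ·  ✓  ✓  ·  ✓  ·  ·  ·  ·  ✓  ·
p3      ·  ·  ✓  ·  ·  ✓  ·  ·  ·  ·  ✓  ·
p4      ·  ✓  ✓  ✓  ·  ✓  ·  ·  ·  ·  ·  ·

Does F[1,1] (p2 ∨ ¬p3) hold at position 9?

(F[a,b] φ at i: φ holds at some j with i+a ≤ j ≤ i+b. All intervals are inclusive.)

Check (p2 ∨ ¬p3) at each j in [10,10]:
  j=10: true
Found at j=10 → formula holds.

Yes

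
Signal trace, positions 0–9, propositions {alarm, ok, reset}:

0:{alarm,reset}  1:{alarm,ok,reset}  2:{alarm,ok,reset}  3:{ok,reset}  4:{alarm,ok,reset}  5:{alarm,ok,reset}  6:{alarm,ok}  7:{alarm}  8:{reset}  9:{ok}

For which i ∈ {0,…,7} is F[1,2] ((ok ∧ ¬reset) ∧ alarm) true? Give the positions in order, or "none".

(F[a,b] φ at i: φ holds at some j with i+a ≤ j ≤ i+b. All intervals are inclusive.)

4, 5

Evaluate at each i in [0,7]:
  i=0: ✗ (none in [1,2])
  i=1: ✗ (none in [2,3])
  i=2: ✗ (none in [3,4])
  i=3: ✗ (none in [4,5])
  i=4: ✓ (witness j=6)
  i=5: ✓ (witness j=6)
  i=6: ✗ (none in [7,8])
  i=7: ✗ (none in [8,9])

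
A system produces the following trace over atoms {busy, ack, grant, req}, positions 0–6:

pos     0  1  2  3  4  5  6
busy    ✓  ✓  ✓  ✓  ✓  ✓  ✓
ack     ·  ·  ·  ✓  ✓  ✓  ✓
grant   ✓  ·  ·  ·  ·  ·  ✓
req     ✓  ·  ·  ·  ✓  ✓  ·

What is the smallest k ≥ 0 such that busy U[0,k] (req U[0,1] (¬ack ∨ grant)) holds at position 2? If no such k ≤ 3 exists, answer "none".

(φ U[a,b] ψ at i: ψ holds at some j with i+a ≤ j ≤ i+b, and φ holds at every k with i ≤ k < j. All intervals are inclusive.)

0

Need earliest j ≥ 2 with (req U[0,1] (¬ack ∨ grant)), and busy at every k in [2,j-1].
  j=2: rhs holds (empty prefix). k = 0.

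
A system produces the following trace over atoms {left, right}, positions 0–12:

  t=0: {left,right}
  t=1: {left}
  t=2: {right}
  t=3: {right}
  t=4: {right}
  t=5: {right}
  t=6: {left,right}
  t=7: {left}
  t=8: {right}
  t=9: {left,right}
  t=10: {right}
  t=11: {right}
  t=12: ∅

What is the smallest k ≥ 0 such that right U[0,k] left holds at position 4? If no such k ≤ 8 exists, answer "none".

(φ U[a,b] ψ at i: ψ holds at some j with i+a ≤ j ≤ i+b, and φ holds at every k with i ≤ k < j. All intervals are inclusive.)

Need earliest j ≥ 4 with left, and right at every k in [4,j-1].
  j=4: rhs fails.
  j=5: rhs fails.
  j=6: rhs holds; lhs holds on [4,5]. k = 2.

2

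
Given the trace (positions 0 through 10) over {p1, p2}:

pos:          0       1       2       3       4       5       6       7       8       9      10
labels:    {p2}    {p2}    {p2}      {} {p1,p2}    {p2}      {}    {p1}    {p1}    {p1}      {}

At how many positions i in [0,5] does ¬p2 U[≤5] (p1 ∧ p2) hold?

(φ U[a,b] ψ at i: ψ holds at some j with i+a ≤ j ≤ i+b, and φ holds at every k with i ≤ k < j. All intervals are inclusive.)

2

Evaluate at each i in [0,5]:
  i=0: ✗ (lhs fails at k=0 before rhs at j=4)
  i=1: ✗ (lhs fails at k=1 before rhs at j=4)
  i=2: ✗ (lhs fails at k=2 before rhs at j=4)
  i=3: ✓ (rhs at j=4; lhs holds on [3,3])
  i=4: ✓ (rhs at j=4)
  i=5: ✗ (no rhs in [5,10])
Positions where it holds: {3, 4} → 2.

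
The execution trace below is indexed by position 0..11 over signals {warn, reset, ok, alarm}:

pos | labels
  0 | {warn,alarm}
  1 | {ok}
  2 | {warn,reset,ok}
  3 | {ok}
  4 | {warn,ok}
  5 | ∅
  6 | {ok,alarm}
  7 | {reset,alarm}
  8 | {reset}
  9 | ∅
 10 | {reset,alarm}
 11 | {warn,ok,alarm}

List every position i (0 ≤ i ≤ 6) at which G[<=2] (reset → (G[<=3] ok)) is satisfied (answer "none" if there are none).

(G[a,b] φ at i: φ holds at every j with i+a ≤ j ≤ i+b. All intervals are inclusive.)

3, 4

Evaluate at each i in [0,6]:
  i=0: ✗ (fails at j=2)
  i=1: ✗ (fails at j=2)
  i=2: ✗ (fails at j=2)
  i=3: ✓ (all of [3,5])
  i=4: ✓ (all of [4,6])
  i=5: ✗ (fails at j=7)
  i=6: ✗ (fails at j=7)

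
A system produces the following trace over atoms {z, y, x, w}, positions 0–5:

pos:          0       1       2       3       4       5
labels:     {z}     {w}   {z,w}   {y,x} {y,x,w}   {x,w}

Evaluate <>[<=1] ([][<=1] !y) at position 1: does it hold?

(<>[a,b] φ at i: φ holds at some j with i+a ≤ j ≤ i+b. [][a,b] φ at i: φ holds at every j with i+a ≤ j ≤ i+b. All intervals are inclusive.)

Check [][<=1] !y at each j in [1,2]:
  j=1: holds on [1,2]
  j=2: fails at 3
Found at j=1 → formula holds.

Holds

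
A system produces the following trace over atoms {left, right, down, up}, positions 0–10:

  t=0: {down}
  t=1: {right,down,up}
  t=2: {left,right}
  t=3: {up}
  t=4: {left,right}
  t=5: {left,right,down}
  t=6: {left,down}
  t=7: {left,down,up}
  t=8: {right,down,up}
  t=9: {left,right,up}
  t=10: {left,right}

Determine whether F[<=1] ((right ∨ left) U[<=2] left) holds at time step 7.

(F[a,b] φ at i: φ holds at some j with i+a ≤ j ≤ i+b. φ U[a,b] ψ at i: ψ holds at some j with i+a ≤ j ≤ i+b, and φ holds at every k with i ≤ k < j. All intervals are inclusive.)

Check ((right ∨ left) U[<=2] left) at each j in [7,8]:
  j=7: holds
  j=8: holds
Found at j=7 → formula holds.

Yes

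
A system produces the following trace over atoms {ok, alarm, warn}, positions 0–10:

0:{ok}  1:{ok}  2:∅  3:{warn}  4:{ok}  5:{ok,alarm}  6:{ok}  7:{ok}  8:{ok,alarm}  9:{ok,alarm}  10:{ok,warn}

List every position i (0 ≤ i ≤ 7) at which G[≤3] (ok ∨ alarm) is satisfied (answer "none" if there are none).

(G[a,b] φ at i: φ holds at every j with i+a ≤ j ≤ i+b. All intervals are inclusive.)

4, 5, 6, 7

Evaluate at each i in [0,7]:
  i=0: ✗ (fails at j=2)
  i=1: ✗ (fails at j=2)
  i=2: ✗ (fails at j=2)
  i=3: ✗ (fails at j=3)
  i=4: ✓ (all of [4,7])
  i=5: ✓ (all of [5,8])
  i=6: ✓ (all of [6,9])
  i=7: ✓ (all of [7,10])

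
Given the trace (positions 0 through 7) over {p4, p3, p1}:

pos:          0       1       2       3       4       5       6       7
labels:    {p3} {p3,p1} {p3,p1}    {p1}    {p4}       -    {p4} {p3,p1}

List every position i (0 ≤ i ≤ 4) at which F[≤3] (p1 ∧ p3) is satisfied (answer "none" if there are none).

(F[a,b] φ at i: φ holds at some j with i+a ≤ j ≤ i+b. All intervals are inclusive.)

0, 1, 2, 4

Evaluate at each i in [0,4]:
  i=0: ✓ (witness j=1)
  i=1: ✓ (witness j=1)
  i=2: ✓ (witness j=2)
  i=3: ✗ (none in [3,6])
  i=4: ✓ (witness j=7)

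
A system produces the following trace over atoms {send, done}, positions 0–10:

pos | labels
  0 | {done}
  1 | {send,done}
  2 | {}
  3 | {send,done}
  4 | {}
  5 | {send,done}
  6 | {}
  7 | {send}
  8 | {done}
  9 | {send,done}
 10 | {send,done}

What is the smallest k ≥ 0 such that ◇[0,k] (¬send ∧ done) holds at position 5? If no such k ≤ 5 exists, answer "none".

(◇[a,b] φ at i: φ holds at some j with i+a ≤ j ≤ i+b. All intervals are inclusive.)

3

Scan j = 5,6,… for (¬send ∧ done):
  j=5: fails
  j=6: fails
  j=7: fails
  j=8: holds
First hit at j=8, so smallest k = 8-5 = 3.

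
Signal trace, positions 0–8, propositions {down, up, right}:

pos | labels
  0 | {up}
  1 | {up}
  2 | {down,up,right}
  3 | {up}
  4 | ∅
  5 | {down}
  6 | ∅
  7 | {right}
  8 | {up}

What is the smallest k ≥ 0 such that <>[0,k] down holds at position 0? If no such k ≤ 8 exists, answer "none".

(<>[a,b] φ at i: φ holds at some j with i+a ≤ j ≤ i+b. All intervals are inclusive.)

2

Scan j = 0,1,… for down:
  j=0: fails
  j=1: fails
  j=2: holds
First hit at j=2, so smallest k = 2-0 = 2.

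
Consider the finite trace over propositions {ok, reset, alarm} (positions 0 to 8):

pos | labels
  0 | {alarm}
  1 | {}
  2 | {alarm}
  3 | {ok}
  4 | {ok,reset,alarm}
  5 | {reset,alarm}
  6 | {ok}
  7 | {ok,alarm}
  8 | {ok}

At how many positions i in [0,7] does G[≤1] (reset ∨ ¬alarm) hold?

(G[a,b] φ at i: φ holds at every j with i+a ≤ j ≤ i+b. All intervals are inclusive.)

Evaluate at each i in [0,7]:
  i=0: ✗ (fails at j=0)
  i=1: ✗ (fails at j=2)
  i=2: ✗ (fails at j=2)
  i=3: ✓ (all of [3,4])
  i=4: ✓ (all of [4,5])
  i=5: ✓ (all of [5,6])
  i=6: ✗ (fails at j=7)
  i=7: ✗ (fails at j=7)
Positions where it holds: {3, 4, 5} → 3.

3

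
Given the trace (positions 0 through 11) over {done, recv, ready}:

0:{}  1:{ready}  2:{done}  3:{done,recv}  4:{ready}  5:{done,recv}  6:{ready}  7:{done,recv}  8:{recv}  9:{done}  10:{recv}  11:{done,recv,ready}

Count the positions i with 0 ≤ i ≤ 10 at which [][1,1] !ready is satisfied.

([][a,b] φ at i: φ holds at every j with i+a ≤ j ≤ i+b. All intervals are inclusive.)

7

Evaluate at each i in [0,10]:
  i=0: ✗ (fails at j=1)
  i=1: ✓ (all of [2,2])
  i=2: ✓ (all of [3,3])
  i=3: ✗ (fails at j=4)
  i=4: ✓ (all of [5,5])
  i=5: ✗ (fails at j=6)
  i=6: ✓ (all of [7,7])
  i=7: ✓ (all of [8,8])
  i=8: ✓ (all of [9,9])
  i=9: ✓ (all of [10,10])
  i=10: ✗ (fails at j=11)
Positions where it holds: {1, 2, 4, 6, 7, 8, 9} → 7.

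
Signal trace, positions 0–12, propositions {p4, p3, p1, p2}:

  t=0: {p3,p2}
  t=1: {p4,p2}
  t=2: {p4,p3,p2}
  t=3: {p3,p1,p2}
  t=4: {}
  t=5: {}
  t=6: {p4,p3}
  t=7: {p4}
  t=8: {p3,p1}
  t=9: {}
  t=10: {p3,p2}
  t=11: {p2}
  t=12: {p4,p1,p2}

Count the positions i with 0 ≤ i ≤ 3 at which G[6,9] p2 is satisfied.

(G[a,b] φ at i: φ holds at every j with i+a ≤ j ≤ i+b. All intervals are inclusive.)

Evaluate at each i in [0,3]:
  i=0: ✗ (fails at j=6)
  i=1: ✗ (fails at j=7)
  i=2: ✗ (fails at j=8)
  i=3: ✗ (fails at j=9)
Positions where it holds: {} → 0.

0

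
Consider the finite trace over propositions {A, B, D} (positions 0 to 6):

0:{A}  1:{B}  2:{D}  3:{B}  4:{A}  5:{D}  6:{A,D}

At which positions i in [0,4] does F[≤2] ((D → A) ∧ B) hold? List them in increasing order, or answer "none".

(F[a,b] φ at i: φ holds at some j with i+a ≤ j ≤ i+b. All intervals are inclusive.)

0, 1, 2, 3

Evaluate at each i in [0,4]:
  i=0: ✓ (witness j=1)
  i=1: ✓ (witness j=1)
  i=2: ✓ (witness j=3)
  i=3: ✓ (witness j=3)
  i=4: ✗ (none in [4,6])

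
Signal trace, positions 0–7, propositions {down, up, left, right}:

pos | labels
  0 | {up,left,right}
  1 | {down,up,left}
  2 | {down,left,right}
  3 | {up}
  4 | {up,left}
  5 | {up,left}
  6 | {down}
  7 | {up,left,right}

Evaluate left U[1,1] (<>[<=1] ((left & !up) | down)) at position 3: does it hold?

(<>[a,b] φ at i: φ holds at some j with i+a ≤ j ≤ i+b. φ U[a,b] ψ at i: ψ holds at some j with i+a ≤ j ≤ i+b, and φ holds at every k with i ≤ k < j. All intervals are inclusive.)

Need some j in [4,4] with <>[<=1] ((left & !up) | down), and left at every k in [3,j-1].
  j=4: <>[<=1] ((left & !up) | down) — fails (none in [4,5]).
No j in the window works → until fails.

False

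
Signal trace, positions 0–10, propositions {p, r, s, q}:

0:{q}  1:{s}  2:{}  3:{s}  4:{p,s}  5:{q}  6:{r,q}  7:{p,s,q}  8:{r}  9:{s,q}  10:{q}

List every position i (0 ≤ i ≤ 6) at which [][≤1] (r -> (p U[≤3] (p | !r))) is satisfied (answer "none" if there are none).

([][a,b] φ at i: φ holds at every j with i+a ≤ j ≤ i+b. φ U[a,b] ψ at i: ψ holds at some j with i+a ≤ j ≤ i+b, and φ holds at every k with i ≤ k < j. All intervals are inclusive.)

Evaluate at each i in [0,6]:
  i=0: ✓ (all of [0,1])
  i=1: ✓ (all of [1,2])
  i=2: ✓ (all of [2,3])
  i=3: ✓ (all of [3,4])
  i=4: ✓ (all of [4,5])
  i=5: ✗ (fails at j=6)
  i=6: ✗ (fails at j=6)

0, 1, 2, 3, 4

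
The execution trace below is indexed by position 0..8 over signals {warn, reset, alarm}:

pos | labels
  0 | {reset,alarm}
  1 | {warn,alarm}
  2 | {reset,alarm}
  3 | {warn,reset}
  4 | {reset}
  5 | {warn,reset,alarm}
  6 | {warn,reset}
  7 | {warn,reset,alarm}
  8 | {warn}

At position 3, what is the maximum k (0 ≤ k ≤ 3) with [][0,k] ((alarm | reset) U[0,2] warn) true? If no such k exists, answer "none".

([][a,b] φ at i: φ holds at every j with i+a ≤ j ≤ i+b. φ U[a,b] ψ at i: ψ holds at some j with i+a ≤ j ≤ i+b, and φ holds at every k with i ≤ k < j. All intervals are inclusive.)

((alarm | reset) U[0,2] warn) must hold from j=3 onward; find where it first fails.
  j=3: holds
  j=4: holds
  j=5: holds
  j=6: holds
Holds through j=6; largest k = 3.

3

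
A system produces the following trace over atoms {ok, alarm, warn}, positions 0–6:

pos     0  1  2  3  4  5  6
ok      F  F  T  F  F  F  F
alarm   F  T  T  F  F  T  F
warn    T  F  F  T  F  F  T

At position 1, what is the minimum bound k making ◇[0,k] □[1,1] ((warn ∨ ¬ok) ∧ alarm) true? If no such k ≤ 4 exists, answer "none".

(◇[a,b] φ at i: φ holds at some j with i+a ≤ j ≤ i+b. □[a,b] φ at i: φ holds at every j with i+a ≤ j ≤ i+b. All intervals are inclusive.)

3

Scan j = 1,2,… for □[1,1] ((warn ∨ ¬ok) ∧ alarm):
  j=1: fails
  j=2: fails
  j=3: fails
  j=4: holds
First hit at j=4, so smallest k = 4-1 = 3.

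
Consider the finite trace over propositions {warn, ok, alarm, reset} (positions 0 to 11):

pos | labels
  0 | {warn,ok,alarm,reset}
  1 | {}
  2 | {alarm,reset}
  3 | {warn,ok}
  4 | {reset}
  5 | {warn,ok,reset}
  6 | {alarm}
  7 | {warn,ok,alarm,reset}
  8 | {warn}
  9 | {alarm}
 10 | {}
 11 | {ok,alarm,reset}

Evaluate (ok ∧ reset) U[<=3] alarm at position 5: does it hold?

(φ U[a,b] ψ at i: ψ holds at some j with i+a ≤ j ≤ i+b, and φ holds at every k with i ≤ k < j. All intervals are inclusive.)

Need some j in [5,8] with alarm, and (ok ∧ reset) at every k in [5,j-1].
  j=5: alarm false.
  j=6: alarm holds; (ok ∧ reset) holds at every k in [5,5] → satisfied.

True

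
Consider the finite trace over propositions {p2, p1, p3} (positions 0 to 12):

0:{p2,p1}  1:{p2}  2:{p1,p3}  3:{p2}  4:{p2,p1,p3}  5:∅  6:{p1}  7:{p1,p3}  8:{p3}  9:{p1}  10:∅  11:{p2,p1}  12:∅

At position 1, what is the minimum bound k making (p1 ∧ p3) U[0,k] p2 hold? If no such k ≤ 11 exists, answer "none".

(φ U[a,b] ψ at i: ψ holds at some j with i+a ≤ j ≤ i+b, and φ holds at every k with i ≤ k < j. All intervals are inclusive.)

Need earliest j ≥ 1 with p2, and (p1 ∧ p3) at every k in [1,j-1].
  j=1: rhs holds (empty prefix). k = 0.

0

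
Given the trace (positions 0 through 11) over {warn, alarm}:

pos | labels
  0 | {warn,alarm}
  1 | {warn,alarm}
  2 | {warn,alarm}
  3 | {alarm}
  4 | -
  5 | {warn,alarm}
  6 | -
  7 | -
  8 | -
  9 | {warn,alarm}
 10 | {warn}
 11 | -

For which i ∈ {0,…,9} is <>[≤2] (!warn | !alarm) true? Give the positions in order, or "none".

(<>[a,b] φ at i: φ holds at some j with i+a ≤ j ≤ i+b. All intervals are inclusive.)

Evaluate at each i in [0,9]:
  i=0: ✗ (none in [0,2])
  i=1: ✓ (witness j=3)
  i=2: ✓ (witness j=3)
  i=3: ✓ (witness j=3)
  i=4: ✓ (witness j=4)
  i=5: ✓ (witness j=6)
  i=6: ✓ (witness j=6)
  i=7: ✓ (witness j=7)
  i=8: ✓ (witness j=8)
  i=9: ✓ (witness j=10)

1, 2, 3, 4, 5, 6, 7, 8, 9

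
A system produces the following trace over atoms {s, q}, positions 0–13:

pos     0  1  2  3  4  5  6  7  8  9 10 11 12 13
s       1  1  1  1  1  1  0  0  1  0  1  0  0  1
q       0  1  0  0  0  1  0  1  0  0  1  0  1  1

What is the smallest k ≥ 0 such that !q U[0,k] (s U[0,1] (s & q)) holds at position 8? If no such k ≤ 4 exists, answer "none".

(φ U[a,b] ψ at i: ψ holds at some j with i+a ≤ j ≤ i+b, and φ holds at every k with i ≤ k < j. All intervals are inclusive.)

Need earliest j ≥ 8 with (s U[0,1] (s & q)), and !q at every k in [8,j-1].
  j=8: rhs fails.
  j=9: rhs fails.
  j=10: rhs holds; lhs holds on [8,9]. k = 2.

2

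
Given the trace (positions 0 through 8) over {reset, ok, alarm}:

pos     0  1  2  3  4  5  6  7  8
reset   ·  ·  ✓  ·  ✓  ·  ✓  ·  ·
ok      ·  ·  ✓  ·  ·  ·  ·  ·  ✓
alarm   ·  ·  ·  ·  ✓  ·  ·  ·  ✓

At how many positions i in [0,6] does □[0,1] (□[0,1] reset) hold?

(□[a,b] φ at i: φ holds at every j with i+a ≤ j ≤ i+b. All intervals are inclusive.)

0

Evaluate at each i in [0,6]:
  i=0: ✗ (fails at j=0)
  i=1: ✗ (fails at j=1)
  i=2: ✗ (fails at j=2)
  i=3: ✗ (fails at j=3)
  i=4: ✗ (fails at j=4)
  i=5: ✗ (fails at j=5)
  i=6: ✗ (fails at j=6)
Positions where it holds: {} → 0.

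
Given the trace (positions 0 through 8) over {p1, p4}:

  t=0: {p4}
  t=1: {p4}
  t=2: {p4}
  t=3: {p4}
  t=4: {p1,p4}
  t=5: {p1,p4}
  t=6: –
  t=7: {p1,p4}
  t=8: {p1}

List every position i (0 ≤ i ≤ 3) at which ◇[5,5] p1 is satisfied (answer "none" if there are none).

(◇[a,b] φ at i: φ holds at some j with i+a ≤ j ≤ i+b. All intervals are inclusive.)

0, 2, 3

Evaluate at each i in [0,3]:
  i=0: ✓ (witness j=5)
  i=1: ✗ (none in [6,6])
  i=2: ✓ (witness j=7)
  i=3: ✓ (witness j=8)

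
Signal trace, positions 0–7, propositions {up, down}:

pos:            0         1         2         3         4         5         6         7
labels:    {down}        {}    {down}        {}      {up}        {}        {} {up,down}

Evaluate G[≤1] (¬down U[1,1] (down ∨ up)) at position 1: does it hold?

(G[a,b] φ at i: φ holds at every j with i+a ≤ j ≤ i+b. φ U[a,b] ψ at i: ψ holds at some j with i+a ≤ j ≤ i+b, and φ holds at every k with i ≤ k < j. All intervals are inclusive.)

Check (¬down U[1,1] (down ∨ up)) at every j in [1,2]:
  j=1: holds
  j=2: fails
Fails at j=2 → formula fails.

No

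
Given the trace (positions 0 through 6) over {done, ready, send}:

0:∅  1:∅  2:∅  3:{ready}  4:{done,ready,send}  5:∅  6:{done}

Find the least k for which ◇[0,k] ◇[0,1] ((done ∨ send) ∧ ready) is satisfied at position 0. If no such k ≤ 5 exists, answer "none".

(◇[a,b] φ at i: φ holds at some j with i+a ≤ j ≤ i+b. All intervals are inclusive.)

3

Scan j = 0,1,… for ◇[0,1] ((done ∨ send) ∧ ready):
  j=0: fails
  j=1: fails
  j=2: fails
  j=3: holds
First hit at j=3, so smallest k = 3-0 = 3.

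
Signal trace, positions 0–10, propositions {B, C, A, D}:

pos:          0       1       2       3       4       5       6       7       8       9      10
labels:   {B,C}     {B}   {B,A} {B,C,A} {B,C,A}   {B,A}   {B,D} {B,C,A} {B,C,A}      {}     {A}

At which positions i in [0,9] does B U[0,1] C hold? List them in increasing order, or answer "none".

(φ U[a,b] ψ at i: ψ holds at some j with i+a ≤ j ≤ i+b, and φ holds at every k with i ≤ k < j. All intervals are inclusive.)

Evaluate at each i in [0,9]:
  i=0: ✓ (rhs at j=0)
  i=1: ✗ (no rhs in [1,2])
  i=2: ✓ (rhs at j=3; lhs holds on [2,2])
  i=3: ✓ (rhs at j=3)
  i=4: ✓ (rhs at j=4)
  i=5: ✗ (no rhs in [5,6])
  i=6: ✓ (rhs at j=7; lhs holds on [6,6])
  i=7: ✓ (rhs at j=7)
  i=8: ✓ (rhs at j=8)
  i=9: ✗ (no rhs in [9,10])

0, 2, 3, 4, 6, 7, 8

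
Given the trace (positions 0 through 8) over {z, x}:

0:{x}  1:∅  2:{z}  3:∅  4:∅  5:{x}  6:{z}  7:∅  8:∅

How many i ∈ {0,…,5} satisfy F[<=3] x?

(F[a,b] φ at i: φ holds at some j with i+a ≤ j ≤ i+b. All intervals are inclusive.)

Evaluate at each i in [0,5]:
  i=0: ✓ (witness j=0)
  i=1: ✗ (none in [1,4])
  i=2: ✓ (witness j=5)
  i=3: ✓ (witness j=5)
  i=4: ✓ (witness j=5)
  i=5: ✓ (witness j=5)
Positions where it holds: {0, 2, 3, 4, 5} → 5.

5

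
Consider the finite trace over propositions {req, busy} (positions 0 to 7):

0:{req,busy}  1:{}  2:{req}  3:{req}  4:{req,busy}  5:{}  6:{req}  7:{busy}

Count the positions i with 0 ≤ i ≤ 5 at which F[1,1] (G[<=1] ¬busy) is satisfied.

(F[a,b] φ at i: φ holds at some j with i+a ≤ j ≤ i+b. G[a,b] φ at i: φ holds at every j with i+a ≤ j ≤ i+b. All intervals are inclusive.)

Evaluate at each i in [0,5]:
  i=0: ✓ (witness j=1)
  i=1: ✓ (witness j=2)
  i=2: ✗ (none in [3,3])
  i=3: ✗ (none in [4,4])
  i=4: ✓ (witness j=5)
  i=5: ✗ (none in [6,6])
Positions where it holds: {0, 1, 4} → 3.

3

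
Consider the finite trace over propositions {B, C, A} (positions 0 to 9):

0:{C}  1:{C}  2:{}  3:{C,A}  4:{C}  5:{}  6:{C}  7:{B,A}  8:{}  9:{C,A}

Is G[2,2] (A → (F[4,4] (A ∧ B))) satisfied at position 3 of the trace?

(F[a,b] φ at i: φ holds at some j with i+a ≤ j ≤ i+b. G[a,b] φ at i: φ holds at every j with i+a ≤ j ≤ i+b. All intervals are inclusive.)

Holds

Check (A → (F[4,4] (A ∧ B))) at every j in [5,5]:
  j=5: antecedent false → ✓
All positions satisfy it → formula holds.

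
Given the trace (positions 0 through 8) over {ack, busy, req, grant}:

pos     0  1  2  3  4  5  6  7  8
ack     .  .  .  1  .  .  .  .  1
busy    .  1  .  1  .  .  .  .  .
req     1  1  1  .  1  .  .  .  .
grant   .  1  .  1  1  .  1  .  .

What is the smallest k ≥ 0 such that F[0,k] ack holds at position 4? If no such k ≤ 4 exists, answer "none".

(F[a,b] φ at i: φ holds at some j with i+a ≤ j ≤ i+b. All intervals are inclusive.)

Scan j = 4,5,… for ack:
  j=4: fails
  j=5: fails
  j=6: fails
  j=7: fails
  j=8: holds
First hit at j=8, so smallest k = 8-4 = 4.

4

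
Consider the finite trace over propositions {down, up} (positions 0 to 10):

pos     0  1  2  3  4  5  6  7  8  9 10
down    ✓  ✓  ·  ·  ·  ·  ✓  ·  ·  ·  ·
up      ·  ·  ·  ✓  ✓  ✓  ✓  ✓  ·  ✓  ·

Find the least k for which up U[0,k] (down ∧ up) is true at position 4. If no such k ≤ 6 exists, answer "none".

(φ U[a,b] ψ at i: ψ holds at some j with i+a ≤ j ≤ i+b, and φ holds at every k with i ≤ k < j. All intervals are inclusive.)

Need earliest j ≥ 4 with (down ∧ up), and up at every k in [4,j-1].
  j=4: rhs fails.
  j=5: rhs fails.
  j=6: rhs holds; lhs holds on [4,5]. k = 2.

2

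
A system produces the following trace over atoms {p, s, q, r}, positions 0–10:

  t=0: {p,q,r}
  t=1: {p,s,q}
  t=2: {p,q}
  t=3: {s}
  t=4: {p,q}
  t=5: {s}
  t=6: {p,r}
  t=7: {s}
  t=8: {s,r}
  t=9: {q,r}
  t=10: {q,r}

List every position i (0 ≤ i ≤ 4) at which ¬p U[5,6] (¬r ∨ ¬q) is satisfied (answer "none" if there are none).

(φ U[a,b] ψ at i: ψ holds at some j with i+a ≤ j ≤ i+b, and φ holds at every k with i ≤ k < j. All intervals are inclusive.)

Evaluate at each i in [0,4]:
  i=0: ✗ (lhs fails at k=0 before rhs at j=5)
  i=1: ✗ (lhs fails at k=1 before rhs at j=6)
  i=2: ✗ (lhs fails at k=2 before rhs at j=7)
  i=3: ✗ (lhs fails at k=4 before rhs at j=8)
  i=4: ✗ (no rhs in [9,10])

none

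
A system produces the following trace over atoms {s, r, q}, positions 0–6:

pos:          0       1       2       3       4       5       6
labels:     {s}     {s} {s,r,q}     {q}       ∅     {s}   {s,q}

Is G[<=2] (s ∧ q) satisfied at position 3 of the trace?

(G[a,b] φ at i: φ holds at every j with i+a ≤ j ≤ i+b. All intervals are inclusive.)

Check (s ∧ q) at every j in [3,5]:
  j=3: false
  j=4: false
  j=5: false
Fails at j=3 → formula fails.

No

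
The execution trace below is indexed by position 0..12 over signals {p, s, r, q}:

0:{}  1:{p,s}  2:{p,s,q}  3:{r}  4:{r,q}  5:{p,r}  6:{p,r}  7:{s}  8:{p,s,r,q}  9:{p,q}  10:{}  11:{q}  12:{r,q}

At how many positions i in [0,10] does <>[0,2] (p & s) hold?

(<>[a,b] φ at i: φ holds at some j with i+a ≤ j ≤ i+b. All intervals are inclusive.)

Evaluate at each i in [0,10]:
  i=0: ✓ (witness j=1)
  i=1: ✓ (witness j=1)
  i=2: ✓ (witness j=2)
  i=3: ✗ (none in [3,5])
  i=4: ✗ (none in [4,6])
  i=5: ✗ (none in [5,7])
  i=6: ✓ (witness j=8)
  i=7: ✓ (witness j=8)
  i=8: ✓ (witness j=8)
  i=9: ✗ (none in [9,11])
  i=10: ✗ (none in [10,12])
Positions where it holds: {0, 1, 2, 6, 7, 8} → 6.

6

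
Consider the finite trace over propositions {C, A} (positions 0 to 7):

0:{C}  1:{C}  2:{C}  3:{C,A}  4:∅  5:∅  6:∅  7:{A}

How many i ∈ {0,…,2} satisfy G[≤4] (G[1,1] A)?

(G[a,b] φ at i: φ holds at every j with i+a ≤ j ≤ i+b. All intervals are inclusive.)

Evaluate at each i in [0,2]:
  i=0: ✗ (fails at j=0)
  i=1: ✗ (fails at j=1)
  i=2: ✗ (fails at j=3)
Positions where it holds: {} → 0.

0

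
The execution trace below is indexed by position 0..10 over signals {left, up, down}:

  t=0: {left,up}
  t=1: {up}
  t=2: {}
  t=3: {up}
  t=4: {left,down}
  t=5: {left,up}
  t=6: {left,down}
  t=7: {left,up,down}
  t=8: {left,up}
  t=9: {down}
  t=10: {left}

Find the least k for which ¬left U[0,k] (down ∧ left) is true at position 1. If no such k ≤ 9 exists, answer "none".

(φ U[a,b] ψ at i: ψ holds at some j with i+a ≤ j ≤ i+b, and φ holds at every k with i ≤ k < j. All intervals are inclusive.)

Need earliest j ≥ 1 with (down ∧ left), and ¬left at every k in [1,j-1].
  j=1: rhs fails.
  j=2: rhs fails.
  j=3: rhs fails.
  j=4: rhs holds; lhs holds on [1,3]. k = 3.

3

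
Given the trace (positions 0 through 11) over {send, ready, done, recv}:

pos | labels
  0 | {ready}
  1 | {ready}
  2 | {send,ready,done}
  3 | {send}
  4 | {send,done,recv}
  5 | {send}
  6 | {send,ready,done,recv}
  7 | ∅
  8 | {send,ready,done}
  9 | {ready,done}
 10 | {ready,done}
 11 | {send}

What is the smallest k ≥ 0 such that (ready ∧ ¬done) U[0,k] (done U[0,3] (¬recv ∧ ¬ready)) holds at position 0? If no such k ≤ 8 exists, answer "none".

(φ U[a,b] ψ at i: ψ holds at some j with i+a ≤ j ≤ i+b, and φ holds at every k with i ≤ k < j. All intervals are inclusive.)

2

Need earliest j ≥ 0 with (done U[0,3] (¬recv ∧ ¬ready)), and (ready ∧ ¬done) at every k in [0,j-1].
  j=0: rhs fails.
  j=1: rhs fails.
  j=2: rhs holds; lhs holds on [0,1]. k = 2.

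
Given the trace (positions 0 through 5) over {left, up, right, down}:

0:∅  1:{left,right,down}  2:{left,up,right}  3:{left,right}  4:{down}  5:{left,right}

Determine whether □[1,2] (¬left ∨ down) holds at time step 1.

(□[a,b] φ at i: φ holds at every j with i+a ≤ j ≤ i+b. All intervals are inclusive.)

Check (¬left ∨ down) at every j in [2,3]:
  j=2: false
  j=3: false
Fails at j=2 → formula fails.

No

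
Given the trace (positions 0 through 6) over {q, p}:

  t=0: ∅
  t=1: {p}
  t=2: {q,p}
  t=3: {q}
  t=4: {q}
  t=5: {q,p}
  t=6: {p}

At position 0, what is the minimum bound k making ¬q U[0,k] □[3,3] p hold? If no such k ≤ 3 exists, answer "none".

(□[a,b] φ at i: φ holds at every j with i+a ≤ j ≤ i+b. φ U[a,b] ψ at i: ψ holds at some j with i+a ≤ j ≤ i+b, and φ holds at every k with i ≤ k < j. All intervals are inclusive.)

2

Need earliest j ≥ 0 with □[3,3] p, and ¬q at every k in [0,j-1].
  j=0: rhs fails.
  j=1: rhs fails.
  j=2: rhs holds; lhs holds on [0,1]. k = 2.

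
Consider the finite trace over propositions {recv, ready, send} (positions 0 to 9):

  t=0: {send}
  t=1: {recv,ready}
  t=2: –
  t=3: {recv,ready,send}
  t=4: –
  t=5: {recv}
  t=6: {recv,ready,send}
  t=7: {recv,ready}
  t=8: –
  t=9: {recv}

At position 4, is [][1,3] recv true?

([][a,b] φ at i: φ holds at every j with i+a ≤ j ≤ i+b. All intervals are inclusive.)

Check recv at every j in [5,7]:
  j=5: true
  j=6: true
  j=7: true
All positions satisfy it → formula holds.

Holds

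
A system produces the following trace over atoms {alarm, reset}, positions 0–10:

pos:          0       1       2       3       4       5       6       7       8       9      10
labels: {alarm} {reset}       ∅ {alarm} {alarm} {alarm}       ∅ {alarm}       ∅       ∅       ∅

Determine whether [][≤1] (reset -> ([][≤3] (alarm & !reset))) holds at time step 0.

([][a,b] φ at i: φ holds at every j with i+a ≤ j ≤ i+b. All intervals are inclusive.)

Check (reset -> ([][≤3] (alarm & !reset))) at every j in [0,1]:
  j=0: antecedent false → ✓
  j=1: antecedent true; consequent fails at 1 → ✗
Fails at j=1 → formula fails.

False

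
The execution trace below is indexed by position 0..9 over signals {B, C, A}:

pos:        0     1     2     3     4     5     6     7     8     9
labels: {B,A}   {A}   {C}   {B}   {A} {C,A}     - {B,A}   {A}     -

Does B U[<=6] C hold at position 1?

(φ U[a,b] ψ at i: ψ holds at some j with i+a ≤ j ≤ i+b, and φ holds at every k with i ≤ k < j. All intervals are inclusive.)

False

Need some j in [1,7] with C, and B at every k in [1,j-1].
  j=1: C false.
  j=2: C holds, but B fails at k=1 → not this j.
  j=3: C false.
  j=4: C false.
  j=5: C holds, but B fails at k=1 → not this j.
  j=6: C false.
  j=7: C false.
No j in the window works → until fails.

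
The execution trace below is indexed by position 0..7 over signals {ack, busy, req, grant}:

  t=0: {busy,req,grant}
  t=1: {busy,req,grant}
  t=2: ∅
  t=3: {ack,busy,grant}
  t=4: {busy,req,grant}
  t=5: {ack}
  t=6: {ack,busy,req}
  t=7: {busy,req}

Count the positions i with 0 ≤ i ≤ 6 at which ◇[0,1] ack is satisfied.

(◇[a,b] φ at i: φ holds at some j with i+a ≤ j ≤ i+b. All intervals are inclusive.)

Evaluate at each i in [0,6]:
  i=0: ✗ (none in [0,1])
  i=1: ✗ (none in [1,2])
  i=2: ✓ (witness j=3)
  i=3: ✓ (witness j=3)
  i=4: ✓ (witness j=5)
  i=5: ✓ (witness j=5)
  i=6: ✓ (witness j=6)
Positions where it holds: {2, 3, 4, 5, 6} → 5.

5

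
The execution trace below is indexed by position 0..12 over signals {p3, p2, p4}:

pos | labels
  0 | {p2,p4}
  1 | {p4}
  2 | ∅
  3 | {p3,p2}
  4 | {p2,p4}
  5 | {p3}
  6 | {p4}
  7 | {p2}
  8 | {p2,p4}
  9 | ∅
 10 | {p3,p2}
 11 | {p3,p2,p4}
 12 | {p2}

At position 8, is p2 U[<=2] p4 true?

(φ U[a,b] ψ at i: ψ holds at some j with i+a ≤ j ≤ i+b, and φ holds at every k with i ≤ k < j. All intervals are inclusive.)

Need some j in [8,10] with p4, and p2 at every k in [8,j-1].
  j=8: p4 holds; no prefix to check → satisfied.

True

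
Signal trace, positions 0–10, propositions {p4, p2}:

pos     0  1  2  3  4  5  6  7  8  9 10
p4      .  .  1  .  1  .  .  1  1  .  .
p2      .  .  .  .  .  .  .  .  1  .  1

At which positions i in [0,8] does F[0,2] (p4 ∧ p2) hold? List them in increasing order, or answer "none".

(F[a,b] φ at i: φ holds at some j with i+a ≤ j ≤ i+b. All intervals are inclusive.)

6, 7, 8

Evaluate at each i in [0,8]:
  i=0: ✗ (none in [0,2])
  i=1: ✗ (none in [1,3])
  i=2: ✗ (none in [2,4])
  i=3: ✗ (none in [3,5])
  i=4: ✗ (none in [4,6])
  i=5: ✗ (none in [5,7])
  i=6: ✓ (witness j=8)
  i=7: ✓ (witness j=8)
  i=8: ✓ (witness j=8)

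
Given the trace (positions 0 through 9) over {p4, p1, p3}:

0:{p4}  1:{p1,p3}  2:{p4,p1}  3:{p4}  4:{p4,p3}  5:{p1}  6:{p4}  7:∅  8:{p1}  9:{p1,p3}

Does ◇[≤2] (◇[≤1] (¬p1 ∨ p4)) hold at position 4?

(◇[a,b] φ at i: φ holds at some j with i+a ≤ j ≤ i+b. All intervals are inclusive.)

Holds

Check ◇[≤1] (¬p1 ∨ p4) at each j in [4,6]:
  j=4: holds (witness at 4)
  j=5: holds (witness at 6)
  j=6: holds (witness at 6)
Found at j=4 → formula holds.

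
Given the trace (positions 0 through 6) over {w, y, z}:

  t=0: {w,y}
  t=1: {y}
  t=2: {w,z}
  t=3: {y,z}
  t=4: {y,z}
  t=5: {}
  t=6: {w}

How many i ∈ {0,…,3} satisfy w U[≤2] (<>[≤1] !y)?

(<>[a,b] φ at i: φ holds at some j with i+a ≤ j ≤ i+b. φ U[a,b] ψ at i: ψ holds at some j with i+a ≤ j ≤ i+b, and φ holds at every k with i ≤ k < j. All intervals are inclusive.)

Evaluate at each i in [0,3]:
  i=0: ✓ (rhs at j=1; lhs holds on [0,0])
  i=1: ✓ (rhs at j=1)
  i=2: ✓ (rhs at j=2)
  i=3: ✗ (lhs fails at k=3 before rhs at j=4)
Positions where it holds: {0, 1, 2} → 3.

3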